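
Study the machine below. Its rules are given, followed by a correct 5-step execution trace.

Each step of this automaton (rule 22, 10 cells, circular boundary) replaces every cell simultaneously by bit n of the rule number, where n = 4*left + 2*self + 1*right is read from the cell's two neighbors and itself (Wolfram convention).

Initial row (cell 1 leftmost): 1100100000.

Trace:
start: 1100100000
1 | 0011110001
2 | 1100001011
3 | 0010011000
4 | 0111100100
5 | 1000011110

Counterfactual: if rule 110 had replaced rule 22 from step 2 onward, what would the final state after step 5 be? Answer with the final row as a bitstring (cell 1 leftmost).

(re-executing steps 2..5 under rule 110; state before step 2: 0011110001)
2 | 0110010011
3 | 1110110111
4 | 0011111100
5 | 0110000100

0110000100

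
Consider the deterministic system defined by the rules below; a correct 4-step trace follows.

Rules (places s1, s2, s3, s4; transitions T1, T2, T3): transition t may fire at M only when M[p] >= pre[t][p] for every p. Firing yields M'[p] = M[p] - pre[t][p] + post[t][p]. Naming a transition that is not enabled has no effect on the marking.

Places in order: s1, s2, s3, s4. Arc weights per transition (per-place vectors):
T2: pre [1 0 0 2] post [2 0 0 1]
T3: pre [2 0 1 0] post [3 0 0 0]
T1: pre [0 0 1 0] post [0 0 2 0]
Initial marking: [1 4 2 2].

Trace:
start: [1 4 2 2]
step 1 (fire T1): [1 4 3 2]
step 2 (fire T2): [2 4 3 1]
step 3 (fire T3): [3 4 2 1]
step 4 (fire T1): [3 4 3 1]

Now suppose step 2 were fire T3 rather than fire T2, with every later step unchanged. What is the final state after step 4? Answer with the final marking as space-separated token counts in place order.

(re-executing from step 2 with the substitution; state before step 2: [1 4 3 2])
step 2 (fire T3): [1 4 3 2]
step 3 (fire T3): [1 4 3 2]
step 4 (fire T1): [1 4 4 2]

1 4 4 2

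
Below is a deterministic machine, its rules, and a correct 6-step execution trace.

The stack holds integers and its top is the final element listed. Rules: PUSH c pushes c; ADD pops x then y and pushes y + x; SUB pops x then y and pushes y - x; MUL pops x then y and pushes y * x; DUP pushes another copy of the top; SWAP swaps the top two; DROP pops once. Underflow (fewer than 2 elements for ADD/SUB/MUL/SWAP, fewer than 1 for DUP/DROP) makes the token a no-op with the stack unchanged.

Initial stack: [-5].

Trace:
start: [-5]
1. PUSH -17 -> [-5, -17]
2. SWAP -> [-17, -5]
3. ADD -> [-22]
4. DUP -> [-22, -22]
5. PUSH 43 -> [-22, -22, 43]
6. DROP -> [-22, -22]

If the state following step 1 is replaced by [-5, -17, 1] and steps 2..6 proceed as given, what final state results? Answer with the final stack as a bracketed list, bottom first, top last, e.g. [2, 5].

state after step 1 := [-5, -17, 1]
2. SWAP -> [-5, 1, -17]
3. ADD -> [-5, -16]
4. DUP -> [-5, -16, -16]
5. PUSH 43 -> [-5, -16, -16, 43]
6. DROP -> [-5, -16, -16]

[-5, -16, -16]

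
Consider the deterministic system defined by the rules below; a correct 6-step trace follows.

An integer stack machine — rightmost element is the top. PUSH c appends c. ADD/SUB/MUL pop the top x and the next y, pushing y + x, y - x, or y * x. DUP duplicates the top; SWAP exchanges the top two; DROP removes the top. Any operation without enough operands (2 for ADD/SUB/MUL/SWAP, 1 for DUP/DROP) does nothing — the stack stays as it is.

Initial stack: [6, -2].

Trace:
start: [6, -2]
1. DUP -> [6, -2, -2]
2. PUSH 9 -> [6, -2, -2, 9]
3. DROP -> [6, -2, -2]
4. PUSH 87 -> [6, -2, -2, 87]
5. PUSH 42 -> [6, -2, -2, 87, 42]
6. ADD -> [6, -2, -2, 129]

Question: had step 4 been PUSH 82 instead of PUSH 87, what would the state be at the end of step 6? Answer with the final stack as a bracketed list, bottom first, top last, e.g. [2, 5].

[6, -2, -2, 124]

(re-executing from step 4 with the substitution; state before step 4: [6, -2, -2])
4. PUSH 82 -> [6, -2, -2, 82]
5. PUSH 42 -> [6, -2, -2, 82, 42]
6. ADD -> [6, -2, -2, 124]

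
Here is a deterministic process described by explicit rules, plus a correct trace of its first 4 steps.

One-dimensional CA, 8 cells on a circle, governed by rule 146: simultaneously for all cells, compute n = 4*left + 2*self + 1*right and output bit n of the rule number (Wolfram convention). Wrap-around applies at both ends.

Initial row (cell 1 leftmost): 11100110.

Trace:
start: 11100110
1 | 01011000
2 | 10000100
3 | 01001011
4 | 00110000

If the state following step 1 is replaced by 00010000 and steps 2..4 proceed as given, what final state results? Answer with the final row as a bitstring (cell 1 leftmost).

10101010

state after step 1 := 00010000
2 | 00101000
3 | 01000100
4 | 10101010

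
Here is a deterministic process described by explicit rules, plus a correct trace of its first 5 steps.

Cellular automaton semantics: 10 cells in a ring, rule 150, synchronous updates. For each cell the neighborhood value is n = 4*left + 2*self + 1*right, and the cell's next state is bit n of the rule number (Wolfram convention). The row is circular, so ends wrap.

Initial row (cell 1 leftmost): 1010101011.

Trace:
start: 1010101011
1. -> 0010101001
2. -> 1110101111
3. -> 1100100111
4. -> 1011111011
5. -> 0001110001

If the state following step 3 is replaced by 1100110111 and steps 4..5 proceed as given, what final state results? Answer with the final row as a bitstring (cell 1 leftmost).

0000100101

state after step 3 := 1100110111
4. -> 1011000011
5. -> 0000100101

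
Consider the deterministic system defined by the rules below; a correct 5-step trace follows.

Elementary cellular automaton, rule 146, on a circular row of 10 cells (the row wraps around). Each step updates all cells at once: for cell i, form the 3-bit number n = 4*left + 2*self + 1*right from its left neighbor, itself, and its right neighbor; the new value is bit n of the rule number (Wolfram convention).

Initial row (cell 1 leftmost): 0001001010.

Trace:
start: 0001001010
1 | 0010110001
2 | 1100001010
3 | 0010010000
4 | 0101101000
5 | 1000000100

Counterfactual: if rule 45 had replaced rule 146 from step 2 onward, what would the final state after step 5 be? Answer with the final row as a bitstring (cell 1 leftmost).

(re-executing steps 2..5 under rule 45; state before step 2: 0010110001)
2 | 0011100101
3 | 0010000111
4 | 0010110100
5 | 1011101101

1011101101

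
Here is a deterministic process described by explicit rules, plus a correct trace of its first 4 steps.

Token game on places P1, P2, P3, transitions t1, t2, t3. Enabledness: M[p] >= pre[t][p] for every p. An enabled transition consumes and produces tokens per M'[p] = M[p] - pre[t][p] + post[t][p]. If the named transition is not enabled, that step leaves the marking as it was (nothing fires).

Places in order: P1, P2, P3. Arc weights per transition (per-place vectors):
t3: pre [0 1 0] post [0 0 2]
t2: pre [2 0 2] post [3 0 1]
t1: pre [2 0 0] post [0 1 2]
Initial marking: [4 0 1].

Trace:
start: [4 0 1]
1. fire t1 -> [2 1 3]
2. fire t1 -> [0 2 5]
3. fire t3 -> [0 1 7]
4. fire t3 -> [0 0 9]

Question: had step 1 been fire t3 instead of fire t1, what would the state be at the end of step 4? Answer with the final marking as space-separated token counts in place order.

(re-executing from step 1 with the substitution; state before step 1: [4 0 1])
1. fire t3 -> [4 0 1]
2. fire t1 -> [2 1 3]
3. fire t3 -> [2 0 5]
4. fire t3 -> [2 0 5]

2 0 5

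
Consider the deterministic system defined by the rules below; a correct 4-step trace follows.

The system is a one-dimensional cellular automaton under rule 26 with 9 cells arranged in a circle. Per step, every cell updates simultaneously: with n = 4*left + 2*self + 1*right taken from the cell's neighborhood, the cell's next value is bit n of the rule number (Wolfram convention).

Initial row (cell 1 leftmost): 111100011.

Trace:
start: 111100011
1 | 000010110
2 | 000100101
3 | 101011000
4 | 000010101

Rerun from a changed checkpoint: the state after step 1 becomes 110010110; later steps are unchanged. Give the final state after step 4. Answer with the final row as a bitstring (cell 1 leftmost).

110010010

state after step 1 := 110010110
2 | 101100100
3 | 001011011
4 | 110010010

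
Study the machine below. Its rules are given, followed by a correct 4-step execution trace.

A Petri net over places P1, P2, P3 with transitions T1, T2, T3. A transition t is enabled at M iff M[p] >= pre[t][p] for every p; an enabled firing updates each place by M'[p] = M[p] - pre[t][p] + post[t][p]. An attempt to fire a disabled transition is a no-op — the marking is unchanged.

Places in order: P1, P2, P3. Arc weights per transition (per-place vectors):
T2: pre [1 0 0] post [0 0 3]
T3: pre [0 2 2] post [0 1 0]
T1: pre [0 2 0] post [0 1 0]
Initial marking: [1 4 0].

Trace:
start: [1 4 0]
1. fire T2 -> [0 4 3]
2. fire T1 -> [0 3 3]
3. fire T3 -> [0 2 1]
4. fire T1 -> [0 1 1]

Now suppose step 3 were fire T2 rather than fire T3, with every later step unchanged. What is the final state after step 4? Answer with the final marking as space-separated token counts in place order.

0 2 3

(re-executing from step 3 with the substitution; state before step 3: [0 3 3])
3. fire T2 -> [0 3 3]
4. fire T1 -> [0 2 3]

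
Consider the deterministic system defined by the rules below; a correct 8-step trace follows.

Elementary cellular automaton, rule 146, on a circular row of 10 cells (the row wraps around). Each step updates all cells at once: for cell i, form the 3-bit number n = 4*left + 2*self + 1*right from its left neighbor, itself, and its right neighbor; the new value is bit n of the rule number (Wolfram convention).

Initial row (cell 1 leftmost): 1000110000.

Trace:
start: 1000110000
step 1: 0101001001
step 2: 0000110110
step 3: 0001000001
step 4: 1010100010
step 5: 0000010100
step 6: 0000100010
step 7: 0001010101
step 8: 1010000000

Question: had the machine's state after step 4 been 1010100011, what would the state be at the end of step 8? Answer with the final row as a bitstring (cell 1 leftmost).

0000001010

state after step 4 := 1010100011
step 5: 0000010101
step 6: 1000100000
step 7: 0101010001
step 8: 0000001010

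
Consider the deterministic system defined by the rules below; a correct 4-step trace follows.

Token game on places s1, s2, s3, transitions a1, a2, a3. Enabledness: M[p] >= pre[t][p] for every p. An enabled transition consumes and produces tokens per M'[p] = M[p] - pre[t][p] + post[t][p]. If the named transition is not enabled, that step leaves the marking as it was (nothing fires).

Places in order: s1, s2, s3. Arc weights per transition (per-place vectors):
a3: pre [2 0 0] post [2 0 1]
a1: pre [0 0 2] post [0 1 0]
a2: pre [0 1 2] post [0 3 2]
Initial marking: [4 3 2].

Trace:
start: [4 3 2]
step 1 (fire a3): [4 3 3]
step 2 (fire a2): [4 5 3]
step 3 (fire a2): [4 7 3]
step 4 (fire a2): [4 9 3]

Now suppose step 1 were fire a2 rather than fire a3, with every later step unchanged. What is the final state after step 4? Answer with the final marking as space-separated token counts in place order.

4 11 2

(re-executing from step 1 with the substitution; state before step 1: [4 3 2])
step 1 (fire a2): [4 5 2]
step 2 (fire a2): [4 7 2]
step 3 (fire a2): [4 9 2]
step 4 (fire a2): [4 11 2]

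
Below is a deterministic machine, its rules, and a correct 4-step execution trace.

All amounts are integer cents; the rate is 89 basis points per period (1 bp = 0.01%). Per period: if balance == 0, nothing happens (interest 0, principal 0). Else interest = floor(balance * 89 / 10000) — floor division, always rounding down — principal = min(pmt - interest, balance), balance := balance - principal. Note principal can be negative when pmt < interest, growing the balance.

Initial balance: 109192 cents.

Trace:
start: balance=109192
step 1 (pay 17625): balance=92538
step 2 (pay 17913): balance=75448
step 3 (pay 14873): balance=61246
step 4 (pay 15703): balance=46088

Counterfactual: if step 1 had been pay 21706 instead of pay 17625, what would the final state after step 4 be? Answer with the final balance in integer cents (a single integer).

(re-executing from step 1 with the substitution; state before step 1: balance=109192)
step 1 (pay 21706): balance=88457
step 2 (pay 17913): balance=71331
step 3 (pay 14873): balance=57092
step 4 (pay 15703): balance=41897

41897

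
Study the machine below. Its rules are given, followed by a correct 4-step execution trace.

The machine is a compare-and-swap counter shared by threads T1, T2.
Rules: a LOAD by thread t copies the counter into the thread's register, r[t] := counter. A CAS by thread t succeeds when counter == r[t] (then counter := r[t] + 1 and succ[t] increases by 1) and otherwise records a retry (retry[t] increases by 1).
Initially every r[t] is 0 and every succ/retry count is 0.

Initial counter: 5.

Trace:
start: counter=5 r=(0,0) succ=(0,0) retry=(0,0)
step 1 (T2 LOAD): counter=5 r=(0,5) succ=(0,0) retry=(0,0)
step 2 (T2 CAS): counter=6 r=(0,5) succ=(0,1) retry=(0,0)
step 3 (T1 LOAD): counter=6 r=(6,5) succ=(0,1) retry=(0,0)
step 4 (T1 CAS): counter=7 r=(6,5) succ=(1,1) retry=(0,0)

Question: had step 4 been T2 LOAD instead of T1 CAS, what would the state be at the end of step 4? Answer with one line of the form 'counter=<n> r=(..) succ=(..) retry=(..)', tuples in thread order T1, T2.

(re-executing from step 4 with the substitution; state before step 4: counter=6 r=(6,5) succ=(0,1) retry=(0,0))
step 4 (T2 LOAD): counter=6 r=(6,6) succ=(0,1) retry=(0,0)

counter=6 r=(6,6) succ=(0,1) retry=(0,0)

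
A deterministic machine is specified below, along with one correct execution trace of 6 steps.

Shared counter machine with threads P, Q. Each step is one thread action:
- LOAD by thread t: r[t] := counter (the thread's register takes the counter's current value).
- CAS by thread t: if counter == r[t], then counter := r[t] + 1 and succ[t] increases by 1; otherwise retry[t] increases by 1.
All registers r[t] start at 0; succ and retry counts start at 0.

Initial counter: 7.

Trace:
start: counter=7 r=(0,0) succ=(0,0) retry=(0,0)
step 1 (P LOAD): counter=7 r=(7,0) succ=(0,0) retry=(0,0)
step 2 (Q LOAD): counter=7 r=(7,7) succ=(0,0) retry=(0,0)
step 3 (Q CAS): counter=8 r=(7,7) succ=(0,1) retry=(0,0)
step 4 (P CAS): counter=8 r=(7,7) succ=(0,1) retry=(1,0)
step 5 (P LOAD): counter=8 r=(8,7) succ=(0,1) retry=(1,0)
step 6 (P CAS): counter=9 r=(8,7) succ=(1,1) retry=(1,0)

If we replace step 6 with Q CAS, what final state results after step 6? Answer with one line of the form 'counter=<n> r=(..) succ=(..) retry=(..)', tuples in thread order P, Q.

(re-executing from step 6 with the substitution; state before step 6: counter=8 r=(8,7) succ=(0,1) retry=(1,0))
step 6 (Q CAS): counter=8 r=(8,7) succ=(0,1) retry=(1,1)

counter=8 r=(8,7) succ=(0,1) retry=(1,1)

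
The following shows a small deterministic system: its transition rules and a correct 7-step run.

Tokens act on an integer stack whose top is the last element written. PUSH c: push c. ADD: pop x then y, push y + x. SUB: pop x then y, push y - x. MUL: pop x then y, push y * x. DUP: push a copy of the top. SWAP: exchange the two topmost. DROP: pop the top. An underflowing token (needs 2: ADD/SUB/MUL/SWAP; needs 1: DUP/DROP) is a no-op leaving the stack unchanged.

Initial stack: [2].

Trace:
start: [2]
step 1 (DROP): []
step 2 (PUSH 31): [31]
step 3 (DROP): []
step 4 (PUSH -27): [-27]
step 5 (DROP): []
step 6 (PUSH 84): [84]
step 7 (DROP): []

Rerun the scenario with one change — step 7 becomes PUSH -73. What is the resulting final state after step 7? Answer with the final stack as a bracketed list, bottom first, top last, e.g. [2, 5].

[84, -73]

(re-executing from step 7 with the substitution; state before step 7: [84])
step 7 (PUSH -73): [84, -73]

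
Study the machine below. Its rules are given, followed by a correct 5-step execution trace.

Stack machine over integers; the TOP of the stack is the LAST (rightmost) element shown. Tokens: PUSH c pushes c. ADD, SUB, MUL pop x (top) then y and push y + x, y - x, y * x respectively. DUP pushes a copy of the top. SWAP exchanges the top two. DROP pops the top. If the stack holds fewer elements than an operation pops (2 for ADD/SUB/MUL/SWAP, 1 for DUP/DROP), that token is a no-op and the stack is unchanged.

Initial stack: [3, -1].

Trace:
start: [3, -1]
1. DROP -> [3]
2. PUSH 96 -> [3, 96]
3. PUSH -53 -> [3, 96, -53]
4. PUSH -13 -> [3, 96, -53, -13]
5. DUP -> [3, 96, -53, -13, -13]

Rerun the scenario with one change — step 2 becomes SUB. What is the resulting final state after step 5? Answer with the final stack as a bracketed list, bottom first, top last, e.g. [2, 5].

[3, -53, -13, -13]

(re-executing from step 2 with the substitution; state before step 2: [3])
2. SUB -> [3]
3. PUSH -53 -> [3, -53]
4. PUSH -13 -> [3, -53, -13]
5. DUP -> [3, -53, -13, -13]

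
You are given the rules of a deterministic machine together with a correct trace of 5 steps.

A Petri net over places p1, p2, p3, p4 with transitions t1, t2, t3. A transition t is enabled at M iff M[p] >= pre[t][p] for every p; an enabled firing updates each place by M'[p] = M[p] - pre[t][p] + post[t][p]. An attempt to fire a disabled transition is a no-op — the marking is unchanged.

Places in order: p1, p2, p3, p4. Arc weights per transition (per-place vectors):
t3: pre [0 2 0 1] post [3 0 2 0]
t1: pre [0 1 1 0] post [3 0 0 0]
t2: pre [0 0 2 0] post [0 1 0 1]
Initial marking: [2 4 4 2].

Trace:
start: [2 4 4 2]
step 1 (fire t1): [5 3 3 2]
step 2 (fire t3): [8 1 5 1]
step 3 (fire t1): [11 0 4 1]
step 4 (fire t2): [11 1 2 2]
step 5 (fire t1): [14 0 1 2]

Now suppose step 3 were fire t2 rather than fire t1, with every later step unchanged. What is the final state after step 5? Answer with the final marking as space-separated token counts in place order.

(re-executing from step 3 with the substitution; state before step 3: [8 1 5 1])
step 3 (fire t2): [8 2 3 2]
step 4 (fire t2): [8 3 1 3]
step 5 (fire t1): [11 2 0 3]

11 2 0 3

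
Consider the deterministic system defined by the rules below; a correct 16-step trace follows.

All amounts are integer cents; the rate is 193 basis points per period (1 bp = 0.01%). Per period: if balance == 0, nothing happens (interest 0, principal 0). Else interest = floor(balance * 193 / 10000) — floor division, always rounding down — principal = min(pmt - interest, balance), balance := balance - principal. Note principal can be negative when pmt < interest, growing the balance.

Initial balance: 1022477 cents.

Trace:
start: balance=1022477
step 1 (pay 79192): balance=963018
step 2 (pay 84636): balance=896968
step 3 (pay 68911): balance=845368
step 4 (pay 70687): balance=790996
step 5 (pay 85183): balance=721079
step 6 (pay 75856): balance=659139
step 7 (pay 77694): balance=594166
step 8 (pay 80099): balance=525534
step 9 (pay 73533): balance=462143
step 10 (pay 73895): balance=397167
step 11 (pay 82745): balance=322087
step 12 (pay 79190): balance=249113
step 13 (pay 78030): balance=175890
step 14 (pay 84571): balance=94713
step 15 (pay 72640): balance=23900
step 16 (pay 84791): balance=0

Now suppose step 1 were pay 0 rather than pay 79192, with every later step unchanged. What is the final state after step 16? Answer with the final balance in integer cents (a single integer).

45060

(re-executing from step 1 with the substitution; state before step 1: balance=1022477)
step 1 (pay 0): balance=1042210
step 2 (pay 84636): balance=977688
step 3 (pay 68911): balance=927646
step 4 (pay 70687): balance=874862
step 5 (pay 85183): balance=806563
step 6 (pay 75856): balance=746273
step 7 (pay 77694): balance=682982
step 8 (pay 80099): balance=616064
step 9 (pay 73533): balance=554421
step 10 (pay 73895): balance=491226
step 11 (pay 82745): balance=417961
step 12 (pay 79190): balance=346837
step 13 (pay 78030): balance=275500
step 14 (pay 84571): balance=196246
step 15 (pay 72640): balance=127393
step 16 (pay 84791): balance=45060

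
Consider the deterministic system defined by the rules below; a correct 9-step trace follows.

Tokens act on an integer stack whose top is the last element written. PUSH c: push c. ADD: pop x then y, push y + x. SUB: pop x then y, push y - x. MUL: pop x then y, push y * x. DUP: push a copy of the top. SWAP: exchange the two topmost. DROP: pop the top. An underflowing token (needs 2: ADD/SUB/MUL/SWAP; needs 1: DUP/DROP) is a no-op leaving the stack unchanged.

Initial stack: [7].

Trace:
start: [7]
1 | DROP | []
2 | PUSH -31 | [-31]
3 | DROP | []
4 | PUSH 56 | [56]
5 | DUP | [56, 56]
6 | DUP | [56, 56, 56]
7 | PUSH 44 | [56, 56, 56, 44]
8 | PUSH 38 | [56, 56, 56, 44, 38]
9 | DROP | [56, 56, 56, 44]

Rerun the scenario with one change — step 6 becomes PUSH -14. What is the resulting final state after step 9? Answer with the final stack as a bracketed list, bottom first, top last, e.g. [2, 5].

(re-executing from step 6 with the substitution; state before step 6: [56, 56])
6 | PUSH -14 | [56, 56, -14]
7 | PUSH 44 | [56, 56, -14, 44]
8 | PUSH 38 | [56, 56, -14, 44, 38]
9 | DROP | [56, 56, -14, 44]

[56, 56, -14, 44]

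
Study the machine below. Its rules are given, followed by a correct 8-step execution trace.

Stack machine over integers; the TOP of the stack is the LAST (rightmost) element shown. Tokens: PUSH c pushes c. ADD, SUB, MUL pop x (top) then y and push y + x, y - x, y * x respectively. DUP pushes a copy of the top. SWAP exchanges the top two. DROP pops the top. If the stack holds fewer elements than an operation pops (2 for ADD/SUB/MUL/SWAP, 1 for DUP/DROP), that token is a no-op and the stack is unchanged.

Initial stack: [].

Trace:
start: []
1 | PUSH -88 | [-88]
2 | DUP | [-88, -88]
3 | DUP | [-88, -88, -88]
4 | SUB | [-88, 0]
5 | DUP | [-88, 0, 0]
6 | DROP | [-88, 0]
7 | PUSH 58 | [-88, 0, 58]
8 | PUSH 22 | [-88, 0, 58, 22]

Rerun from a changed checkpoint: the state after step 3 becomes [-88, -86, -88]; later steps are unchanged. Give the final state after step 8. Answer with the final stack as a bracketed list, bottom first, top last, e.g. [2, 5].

[-88, 2, 58, 22]

state after step 3 := [-88, -86, -88]
4 | SUB | [-88, 2]
5 | DUP | [-88, 2, 2]
6 | DROP | [-88, 2]
7 | PUSH 58 | [-88, 2, 58]
8 | PUSH 22 | [-88, 2, 58, 22]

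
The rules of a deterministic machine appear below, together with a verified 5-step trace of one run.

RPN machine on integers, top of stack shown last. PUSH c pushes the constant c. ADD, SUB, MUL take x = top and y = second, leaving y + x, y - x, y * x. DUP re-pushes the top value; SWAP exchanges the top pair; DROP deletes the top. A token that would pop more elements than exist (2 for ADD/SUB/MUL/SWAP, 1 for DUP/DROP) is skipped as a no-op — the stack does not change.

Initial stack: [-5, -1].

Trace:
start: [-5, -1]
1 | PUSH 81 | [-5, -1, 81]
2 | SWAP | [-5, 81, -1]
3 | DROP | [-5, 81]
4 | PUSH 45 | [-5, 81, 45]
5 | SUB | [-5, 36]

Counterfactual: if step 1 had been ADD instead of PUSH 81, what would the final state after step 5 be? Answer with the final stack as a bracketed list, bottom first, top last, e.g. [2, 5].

(re-executing from step 1 with the substitution; state before step 1: [-5, -1])
1 | ADD | [-6]
2 | SWAP | [-6]
3 | DROP | []
4 | PUSH 45 | [45]
5 | SUB | [45]

[45]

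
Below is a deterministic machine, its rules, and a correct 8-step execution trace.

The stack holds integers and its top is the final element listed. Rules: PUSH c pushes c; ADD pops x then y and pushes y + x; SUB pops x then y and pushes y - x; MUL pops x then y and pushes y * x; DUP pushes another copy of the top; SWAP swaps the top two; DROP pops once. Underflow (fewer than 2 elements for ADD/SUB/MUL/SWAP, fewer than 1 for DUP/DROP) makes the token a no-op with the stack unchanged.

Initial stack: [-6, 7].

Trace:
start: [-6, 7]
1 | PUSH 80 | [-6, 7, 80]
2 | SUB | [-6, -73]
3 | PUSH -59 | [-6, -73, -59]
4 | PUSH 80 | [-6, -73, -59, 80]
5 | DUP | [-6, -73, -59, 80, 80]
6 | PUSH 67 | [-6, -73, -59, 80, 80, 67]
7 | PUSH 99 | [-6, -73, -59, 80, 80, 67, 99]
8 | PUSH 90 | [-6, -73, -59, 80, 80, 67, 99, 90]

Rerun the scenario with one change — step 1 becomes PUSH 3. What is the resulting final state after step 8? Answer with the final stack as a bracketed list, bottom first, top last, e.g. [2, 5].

[-6, 4, -59, 80, 80, 67, 99, 90]

(re-executing from step 1 with the substitution; state before step 1: [-6, 7])
1 | PUSH 3 | [-6, 7, 3]
2 | SUB | [-6, 4]
3 | PUSH -59 | [-6, 4, -59]
4 | PUSH 80 | [-6, 4, -59, 80]
5 | DUP | [-6, 4, -59, 80, 80]
6 | PUSH 67 | [-6, 4, -59, 80, 80, 67]
7 | PUSH 99 | [-6, 4, -59, 80, 80, 67, 99]
8 | PUSH 90 | [-6, 4, -59, 80, 80, 67, 99, 90]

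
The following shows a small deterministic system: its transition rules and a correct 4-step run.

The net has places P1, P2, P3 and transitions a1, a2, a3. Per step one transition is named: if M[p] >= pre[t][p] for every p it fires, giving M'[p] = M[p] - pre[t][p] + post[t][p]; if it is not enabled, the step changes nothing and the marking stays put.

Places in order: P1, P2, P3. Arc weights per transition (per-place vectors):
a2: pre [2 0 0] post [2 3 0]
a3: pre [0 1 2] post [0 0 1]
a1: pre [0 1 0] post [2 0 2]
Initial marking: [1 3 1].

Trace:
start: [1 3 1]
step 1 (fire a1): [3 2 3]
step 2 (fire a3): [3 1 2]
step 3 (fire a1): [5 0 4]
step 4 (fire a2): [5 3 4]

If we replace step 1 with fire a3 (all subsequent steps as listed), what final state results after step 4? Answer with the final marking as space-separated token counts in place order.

3 5 3

(re-executing from step 1 with the substitution; state before step 1: [1 3 1])
step 1 (fire a3): [1 3 1]
step 2 (fire a3): [1 3 1]
step 3 (fire a1): [3 2 3]
step 4 (fire a2): [3 5 3]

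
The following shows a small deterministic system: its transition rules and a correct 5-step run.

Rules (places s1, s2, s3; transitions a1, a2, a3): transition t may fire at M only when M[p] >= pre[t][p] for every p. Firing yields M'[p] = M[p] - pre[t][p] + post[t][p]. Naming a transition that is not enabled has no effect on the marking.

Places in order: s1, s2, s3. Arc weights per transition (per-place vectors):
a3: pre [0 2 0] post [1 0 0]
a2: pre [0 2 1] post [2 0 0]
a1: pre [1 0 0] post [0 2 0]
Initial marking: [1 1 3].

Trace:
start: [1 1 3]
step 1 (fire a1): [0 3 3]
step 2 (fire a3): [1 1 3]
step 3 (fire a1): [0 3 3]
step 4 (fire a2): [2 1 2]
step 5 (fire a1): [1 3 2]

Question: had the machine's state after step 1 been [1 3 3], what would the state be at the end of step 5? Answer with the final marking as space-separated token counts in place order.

2 3 2

state after step 1 := [1 3 3]
step 2 (fire a3): [2 1 3]
step 3 (fire a1): [1 3 3]
step 4 (fire a2): [3 1 2]
step 5 (fire a1): [2 3 2]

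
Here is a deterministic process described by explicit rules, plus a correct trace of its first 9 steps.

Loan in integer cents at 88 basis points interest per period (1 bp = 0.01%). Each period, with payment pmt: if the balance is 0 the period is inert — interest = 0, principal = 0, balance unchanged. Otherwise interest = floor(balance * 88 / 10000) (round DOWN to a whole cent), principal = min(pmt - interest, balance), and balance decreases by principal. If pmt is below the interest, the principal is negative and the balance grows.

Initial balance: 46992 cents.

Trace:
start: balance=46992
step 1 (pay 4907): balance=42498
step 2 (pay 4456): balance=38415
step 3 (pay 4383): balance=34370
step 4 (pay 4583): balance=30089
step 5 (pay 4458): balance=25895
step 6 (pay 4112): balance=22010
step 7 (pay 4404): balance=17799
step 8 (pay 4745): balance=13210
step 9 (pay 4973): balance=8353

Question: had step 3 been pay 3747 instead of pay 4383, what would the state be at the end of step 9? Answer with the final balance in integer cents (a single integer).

(re-executing from step 3 with the substitution; state before step 3: balance=38415)
step 3 (pay 3747): balance=35006
step 4 (pay 4583): balance=30731
step 5 (pay 4458): balance=26543
step 6 (pay 4112): balance=22664
step 7 (pay 4404): balance=18459
step 8 (pay 4745): balance=13876
step 9 (pay 4973): balance=9025

9025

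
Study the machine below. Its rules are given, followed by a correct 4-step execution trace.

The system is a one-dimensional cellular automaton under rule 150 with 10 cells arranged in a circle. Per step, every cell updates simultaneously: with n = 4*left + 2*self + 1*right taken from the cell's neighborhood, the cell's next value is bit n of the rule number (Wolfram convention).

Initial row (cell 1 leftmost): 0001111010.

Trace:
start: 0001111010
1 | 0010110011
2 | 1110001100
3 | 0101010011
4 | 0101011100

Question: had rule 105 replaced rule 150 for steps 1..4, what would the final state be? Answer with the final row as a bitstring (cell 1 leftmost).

0101011100

(re-executing steps 1..4 under rule 105; state before step 1: 0001111010)
1 | 1101001100
2 | 1110001100
3 | 1010101100
4 | 0101011100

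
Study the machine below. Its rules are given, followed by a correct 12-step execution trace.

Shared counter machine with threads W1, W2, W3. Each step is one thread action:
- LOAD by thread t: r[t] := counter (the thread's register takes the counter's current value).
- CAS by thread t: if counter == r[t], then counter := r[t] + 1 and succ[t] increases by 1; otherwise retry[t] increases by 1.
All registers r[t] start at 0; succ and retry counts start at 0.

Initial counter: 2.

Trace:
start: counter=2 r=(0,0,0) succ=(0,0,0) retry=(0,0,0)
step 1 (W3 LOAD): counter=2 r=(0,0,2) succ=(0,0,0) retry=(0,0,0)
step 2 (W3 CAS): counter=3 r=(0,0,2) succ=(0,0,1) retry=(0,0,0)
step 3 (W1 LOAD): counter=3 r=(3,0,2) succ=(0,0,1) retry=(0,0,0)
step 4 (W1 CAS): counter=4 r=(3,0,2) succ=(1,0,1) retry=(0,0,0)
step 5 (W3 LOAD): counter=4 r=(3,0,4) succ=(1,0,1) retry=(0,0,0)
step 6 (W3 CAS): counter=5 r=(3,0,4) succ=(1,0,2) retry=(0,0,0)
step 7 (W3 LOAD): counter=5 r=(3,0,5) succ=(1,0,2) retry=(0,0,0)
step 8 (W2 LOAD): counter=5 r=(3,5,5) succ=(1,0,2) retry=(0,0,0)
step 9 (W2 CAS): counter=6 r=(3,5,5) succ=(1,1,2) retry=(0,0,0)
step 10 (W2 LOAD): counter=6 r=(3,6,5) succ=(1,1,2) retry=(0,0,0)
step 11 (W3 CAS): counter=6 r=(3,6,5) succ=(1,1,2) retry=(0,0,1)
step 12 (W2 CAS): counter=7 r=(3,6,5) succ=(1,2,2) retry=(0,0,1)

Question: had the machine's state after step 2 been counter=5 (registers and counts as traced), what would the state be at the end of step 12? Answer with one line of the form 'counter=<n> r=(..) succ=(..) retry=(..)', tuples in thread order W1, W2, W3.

state after step 2 := counter=5 r=(0,0,2) succ=(0,0,1) retry=(0,0,0)
step 3 (W1 LOAD): counter=5 r=(5,0,2) succ=(0,0,1) retry=(0,0,0)
step 4 (W1 CAS): counter=6 r=(5,0,2) succ=(1,0,1) retry=(0,0,0)
step 5 (W3 LOAD): counter=6 r=(5,0,6) succ=(1,0,1) retry=(0,0,0)
step 6 (W3 CAS): counter=7 r=(5,0,6) succ=(1,0,2) retry=(0,0,0)
step 7 (W3 LOAD): counter=7 r=(5,0,7) succ=(1,0,2) retry=(0,0,0)
step 8 (W2 LOAD): counter=7 r=(5,7,7) succ=(1,0,2) retry=(0,0,0)
step 9 (W2 CAS): counter=8 r=(5,7,7) succ=(1,1,2) retry=(0,0,0)
step 10 (W2 LOAD): counter=8 r=(5,8,7) succ=(1,1,2) retry=(0,0,0)
step 11 (W3 CAS): counter=8 r=(5,8,7) succ=(1,1,2) retry=(0,0,1)
step 12 (W2 CAS): counter=9 r=(5,8,7) succ=(1,2,2) retry=(0,0,1)

counter=9 r=(5,8,7) succ=(1,2,2) retry=(0,0,1)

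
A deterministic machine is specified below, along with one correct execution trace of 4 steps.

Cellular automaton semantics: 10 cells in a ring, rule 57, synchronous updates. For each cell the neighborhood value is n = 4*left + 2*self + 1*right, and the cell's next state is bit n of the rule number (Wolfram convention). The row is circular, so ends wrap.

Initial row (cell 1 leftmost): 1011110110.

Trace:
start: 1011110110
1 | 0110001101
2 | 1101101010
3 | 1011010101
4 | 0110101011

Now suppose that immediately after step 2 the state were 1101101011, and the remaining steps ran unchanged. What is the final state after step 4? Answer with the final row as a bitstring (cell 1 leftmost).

state after step 2 := 1101101011
3 | 0011010110
4 | 1010101101

1010101101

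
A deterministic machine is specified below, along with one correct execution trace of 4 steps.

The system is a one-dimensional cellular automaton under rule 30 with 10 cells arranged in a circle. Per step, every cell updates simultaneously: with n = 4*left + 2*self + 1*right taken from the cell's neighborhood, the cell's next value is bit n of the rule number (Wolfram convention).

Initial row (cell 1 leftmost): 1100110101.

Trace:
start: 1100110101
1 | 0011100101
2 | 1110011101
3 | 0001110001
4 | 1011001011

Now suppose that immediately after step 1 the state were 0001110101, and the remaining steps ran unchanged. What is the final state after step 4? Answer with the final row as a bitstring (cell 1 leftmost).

1110101001

state after step 1 := 0001110101
2 | 1011000101
3 | 0010101101
4 | 1110101001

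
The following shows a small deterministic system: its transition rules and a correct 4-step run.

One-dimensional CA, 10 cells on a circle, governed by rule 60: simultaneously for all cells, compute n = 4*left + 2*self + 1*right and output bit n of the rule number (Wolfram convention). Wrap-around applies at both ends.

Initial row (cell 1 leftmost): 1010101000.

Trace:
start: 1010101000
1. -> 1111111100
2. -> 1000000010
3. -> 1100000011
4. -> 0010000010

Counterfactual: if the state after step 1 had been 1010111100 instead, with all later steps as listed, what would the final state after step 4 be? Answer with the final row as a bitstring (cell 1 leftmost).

0100011010

state after step 1 := 1010111100
2. -> 1111100010
3. -> 1000010011
4. -> 0100011010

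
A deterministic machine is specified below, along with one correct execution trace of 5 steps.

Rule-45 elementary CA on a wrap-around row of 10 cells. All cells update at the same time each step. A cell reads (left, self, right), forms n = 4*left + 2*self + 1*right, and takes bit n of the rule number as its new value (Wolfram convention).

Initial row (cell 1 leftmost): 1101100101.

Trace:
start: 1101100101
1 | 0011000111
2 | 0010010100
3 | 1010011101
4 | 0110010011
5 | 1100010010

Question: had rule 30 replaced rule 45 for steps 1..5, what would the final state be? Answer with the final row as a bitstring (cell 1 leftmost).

1000001110

(re-executing steps 1..5 under rule 30; state before step 1: 1101100101)
1 | 0001011101
2 | 1011010001
3 | 0010011011
4 | 1111110010
5 | 1000001110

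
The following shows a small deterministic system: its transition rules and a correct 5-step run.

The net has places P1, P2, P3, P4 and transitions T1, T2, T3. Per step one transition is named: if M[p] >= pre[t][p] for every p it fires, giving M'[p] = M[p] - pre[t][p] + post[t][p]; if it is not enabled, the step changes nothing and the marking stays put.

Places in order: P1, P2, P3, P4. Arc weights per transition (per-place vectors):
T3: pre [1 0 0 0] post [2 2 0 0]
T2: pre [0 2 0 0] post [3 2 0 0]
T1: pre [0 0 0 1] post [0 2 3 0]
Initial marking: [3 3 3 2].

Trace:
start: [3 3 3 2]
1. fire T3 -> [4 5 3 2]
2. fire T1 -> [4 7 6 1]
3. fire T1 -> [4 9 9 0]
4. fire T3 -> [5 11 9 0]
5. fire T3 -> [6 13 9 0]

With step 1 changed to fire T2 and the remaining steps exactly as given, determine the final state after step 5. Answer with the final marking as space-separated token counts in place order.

(re-executing from step 1 with the substitution; state before step 1: [3 3 3 2])
1. fire T2 -> [6 3 3 2]
2. fire T1 -> [6 5 6 1]
3. fire T1 -> [6 7 9 0]
4. fire T3 -> [7 9 9 0]
5. fire T3 -> [8 11 9 0]

8 11 9 0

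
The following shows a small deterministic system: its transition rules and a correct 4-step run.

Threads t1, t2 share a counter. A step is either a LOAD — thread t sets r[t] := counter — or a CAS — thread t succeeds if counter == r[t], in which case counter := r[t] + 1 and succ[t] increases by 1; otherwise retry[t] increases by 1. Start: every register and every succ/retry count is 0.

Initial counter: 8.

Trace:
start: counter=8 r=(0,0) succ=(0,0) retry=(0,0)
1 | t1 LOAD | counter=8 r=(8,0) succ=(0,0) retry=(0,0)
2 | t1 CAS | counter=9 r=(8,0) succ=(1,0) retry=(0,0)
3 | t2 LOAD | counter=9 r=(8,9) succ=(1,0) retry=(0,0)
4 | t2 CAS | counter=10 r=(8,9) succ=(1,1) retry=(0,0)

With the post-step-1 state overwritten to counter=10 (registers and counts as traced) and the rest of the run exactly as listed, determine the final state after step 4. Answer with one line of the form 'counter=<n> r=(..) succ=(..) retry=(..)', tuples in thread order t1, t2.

counter=11 r=(8,10) succ=(0,1) retry=(1,0)

state after step 1 := counter=10 r=(8,0) succ=(0,0) retry=(0,0)
2 | t1 CAS | counter=10 r=(8,0) succ=(0,0) retry=(1,0)
3 | t2 LOAD | counter=10 r=(8,10) succ=(0,0) retry=(1,0)
4 | t2 CAS | counter=11 r=(8,10) succ=(0,1) retry=(1,0)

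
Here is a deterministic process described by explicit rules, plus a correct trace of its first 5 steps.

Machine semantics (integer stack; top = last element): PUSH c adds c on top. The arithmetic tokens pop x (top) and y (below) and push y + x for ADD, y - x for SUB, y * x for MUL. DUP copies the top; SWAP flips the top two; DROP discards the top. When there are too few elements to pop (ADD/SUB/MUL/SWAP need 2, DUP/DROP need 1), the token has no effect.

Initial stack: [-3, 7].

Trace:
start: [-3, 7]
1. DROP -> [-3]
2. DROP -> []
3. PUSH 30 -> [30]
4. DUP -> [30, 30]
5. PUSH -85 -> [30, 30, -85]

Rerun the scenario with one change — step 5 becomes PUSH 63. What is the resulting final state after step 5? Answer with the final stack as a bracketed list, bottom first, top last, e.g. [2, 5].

[30, 30, 63]

(re-executing from step 5 with the substitution; state before step 5: [30, 30])
5. PUSH 63 -> [30, 30, 63]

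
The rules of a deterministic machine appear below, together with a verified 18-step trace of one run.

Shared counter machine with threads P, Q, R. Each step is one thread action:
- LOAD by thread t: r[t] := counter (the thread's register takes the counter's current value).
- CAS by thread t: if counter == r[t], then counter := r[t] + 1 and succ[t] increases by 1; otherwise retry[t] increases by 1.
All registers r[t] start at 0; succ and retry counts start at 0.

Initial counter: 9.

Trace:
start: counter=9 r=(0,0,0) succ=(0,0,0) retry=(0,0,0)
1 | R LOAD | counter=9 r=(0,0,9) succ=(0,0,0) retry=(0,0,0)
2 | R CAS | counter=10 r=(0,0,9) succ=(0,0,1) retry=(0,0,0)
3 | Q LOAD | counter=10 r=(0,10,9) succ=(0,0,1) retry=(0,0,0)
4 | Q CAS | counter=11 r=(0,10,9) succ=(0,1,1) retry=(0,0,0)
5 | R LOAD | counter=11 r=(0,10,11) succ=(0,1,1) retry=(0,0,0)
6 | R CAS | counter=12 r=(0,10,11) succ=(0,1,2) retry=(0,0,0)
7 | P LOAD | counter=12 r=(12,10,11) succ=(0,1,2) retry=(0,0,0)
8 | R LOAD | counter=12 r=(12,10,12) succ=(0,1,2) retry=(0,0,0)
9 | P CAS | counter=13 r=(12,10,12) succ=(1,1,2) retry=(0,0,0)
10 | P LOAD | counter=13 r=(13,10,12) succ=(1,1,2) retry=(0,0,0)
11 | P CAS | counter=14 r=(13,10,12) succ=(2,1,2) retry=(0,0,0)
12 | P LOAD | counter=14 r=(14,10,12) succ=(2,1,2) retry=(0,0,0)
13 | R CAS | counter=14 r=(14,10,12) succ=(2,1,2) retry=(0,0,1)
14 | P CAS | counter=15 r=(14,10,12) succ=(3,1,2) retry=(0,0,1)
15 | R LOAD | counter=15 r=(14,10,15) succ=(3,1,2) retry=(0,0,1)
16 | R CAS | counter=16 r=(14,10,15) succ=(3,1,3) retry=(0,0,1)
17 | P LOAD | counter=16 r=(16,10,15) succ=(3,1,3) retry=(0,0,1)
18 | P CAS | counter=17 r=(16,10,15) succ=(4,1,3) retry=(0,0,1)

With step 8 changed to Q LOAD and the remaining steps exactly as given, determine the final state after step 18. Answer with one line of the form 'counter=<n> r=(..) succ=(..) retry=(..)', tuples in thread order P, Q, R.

(re-executing from step 8 with the substitution; state before step 8: counter=12 r=(12,10,11) succ=(0,1,2) retry=(0,0,0))
8 | Q LOAD | counter=12 r=(12,12,11) succ=(0,1,2) retry=(0,0,0)
9 | P CAS | counter=13 r=(12,12,11) succ=(1,1,2) retry=(0,0,0)
10 | P LOAD | counter=13 r=(13,12,11) succ=(1,1,2) retry=(0,0,0)
11 | P CAS | counter=14 r=(13,12,11) succ=(2,1,2) retry=(0,0,0)
12 | P LOAD | counter=14 r=(14,12,11) succ=(2,1,2) retry=(0,0,0)
13 | R CAS | counter=14 r=(14,12,11) succ=(2,1,2) retry=(0,0,1)
14 | P CAS | counter=15 r=(14,12,11) succ=(3,1,2) retry=(0,0,1)
15 | R LOAD | counter=15 r=(14,12,15) succ=(3,1,2) retry=(0,0,1)
16 | R CAS | counter=16 r=(14,12,15) succ=(3,1,3) retry=(0,0,1)
17 | P LOAD | counter=16 r=(16,12,15) succ=(3,1,3) retry=(0,0,1)
18 | P CAS | counter=17 r=(16,12,15) succ=(4,1,3) retry=(0,0,1)

counter=17 r=(16,12,15) succ=(4,1,3) retry=(0,0,1)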